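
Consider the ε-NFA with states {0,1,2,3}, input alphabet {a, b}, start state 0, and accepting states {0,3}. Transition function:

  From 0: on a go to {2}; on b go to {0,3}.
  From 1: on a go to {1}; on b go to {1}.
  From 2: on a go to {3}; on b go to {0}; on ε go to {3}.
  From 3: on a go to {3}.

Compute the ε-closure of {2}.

{2,3}

Begin with {2}.
2 →ε {3}; add 3.
ε-closure = {2,3}.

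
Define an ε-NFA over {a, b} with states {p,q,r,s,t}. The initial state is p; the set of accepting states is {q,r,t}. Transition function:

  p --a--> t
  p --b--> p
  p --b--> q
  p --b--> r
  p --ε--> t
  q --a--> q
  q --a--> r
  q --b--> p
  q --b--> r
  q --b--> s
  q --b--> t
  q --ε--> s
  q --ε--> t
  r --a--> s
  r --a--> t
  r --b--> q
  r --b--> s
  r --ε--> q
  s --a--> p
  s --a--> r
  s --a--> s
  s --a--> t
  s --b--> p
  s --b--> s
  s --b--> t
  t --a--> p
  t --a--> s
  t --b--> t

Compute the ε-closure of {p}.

{p,t}

Begin with {p}.
p →ε {t}; add t.
ε-closure = {p,t}.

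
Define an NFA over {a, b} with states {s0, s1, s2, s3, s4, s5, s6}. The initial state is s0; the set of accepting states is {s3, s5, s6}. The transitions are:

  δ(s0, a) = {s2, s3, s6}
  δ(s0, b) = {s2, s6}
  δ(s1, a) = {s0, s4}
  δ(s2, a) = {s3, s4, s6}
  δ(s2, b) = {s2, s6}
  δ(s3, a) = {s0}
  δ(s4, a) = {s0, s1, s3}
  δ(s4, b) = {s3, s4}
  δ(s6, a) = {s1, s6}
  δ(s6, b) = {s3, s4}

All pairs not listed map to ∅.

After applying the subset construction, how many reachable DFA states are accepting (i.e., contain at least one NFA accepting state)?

Start state of the DFA: {s0}.
{s0} --a--> {s2, s3, s6}  [new]
{s0} --b--> {s2, s6}  [new]
{s2, s3, s6} --a--> {s0, s1, s3, s4, s6}  [new]
{s2, s3, s6} --b--> {s2, s3, s4, s6}  [new]
{s2, s6} --a--> {s1, s3, s4, s6}  [new]
{s2, s6} --b--> {s2, s3, s4, s6}  [seen]
{s0, s1, s3, s4, s6} --a--> {s0, s1, s2, s3, s4, s6}  [new]
{s0, s1, s3, s4, s6} --b--> {s2, s3, s4, s6}  [seen]
{s2, s3, s4, s6} --a--> {s0, s1, s3, s4, s6}  [seen]
{s2, s3, s4, s6} --b--> {s2, s3, s4, s6}  [seen]
{s1, s3, s4, s6} --a--> {s0, s1, s3, s4, s6}  [seen]
{s1, s3, s4, s6} --b--> {s3, s4}  [new]
{s0, s1, s2, s3, s4, s6} --a--> {s0, s1, s2, s3, s4, s6}  [seen]
{s0, s1, s2, s3, s4, s6} --b--> {s2, s3, s4, s6}  [seen]
{s3, s4} --a--> {s0, s1, s3}  [new]
{s3, s4} --b--> {s3, s4}  [seen]
{s0, s1, s3} --a--> {s0, s2, s3, s4, s6}  [new]
{s0, s1, s3} --b--> {s2, s6}  [seen]
{s0, s2, s3, s4, s6} --a--> {s0, s1, s2, s3, s4, s6}  [seen]
{s0, s2, s3, s4, s6} --b--> {s2, s3, s4, s6}  [seen]
Reachable DFA states: {s0}, {s2, s3, s6}, {s2, s6}, {s0, s1, s3, s4, s6}, {s2, s3, s4, s6}, {s1, s3, s4, s6}, {s0, s1, s2, s3, s4, s6}, {s3, s4}, {s0, s1, s3}, {s0, s2, s3, s4, s6}.
Accepting DFA states (contain an NFA accepting state): {s2, s3, s6}, {s2, s6}, {s0, s1, s3, s4, s6}, {s2, s3, s4, s6}, {s1, s3, s4, s6}, {s0, s1, s2, s3, s4, s6}, {s3, s4}, {s0, s1, s3}, {s0, s2, s3, s4, s6}.

9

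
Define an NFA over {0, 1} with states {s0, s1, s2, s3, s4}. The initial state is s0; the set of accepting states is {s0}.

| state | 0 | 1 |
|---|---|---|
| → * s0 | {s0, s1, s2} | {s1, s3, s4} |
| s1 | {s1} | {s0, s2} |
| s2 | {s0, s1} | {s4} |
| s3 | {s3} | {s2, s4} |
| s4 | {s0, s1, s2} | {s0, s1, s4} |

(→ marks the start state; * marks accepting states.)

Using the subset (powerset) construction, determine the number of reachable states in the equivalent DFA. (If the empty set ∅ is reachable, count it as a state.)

Start state of the DFA: {s0}.
{s0} --0--> {s0, s1, s2}  [new]
{s0} --1--> {s1, s3, s4}  [new]
{s0, s1, s2} --0--> {s0, s1, s2}  [seen]
{s0, s1, s2} --1--> {s0, s1, s2, s3, s4}  [new]
{s1, s3, s4} --0--> {s0, s1, s2, s3}  [new]
{s1, s3, s4} --1--> {s0, s1, s2, s4}  [new]
{s0, s1, s2, s3, s4} --0--> {s0, s1, s2, s3}  [seen]
{s0, s1, s2, s3, s4} --1--> {s0, s1, s2, s3, s4}  [seen]
{s0, s1, s2, s3} --0--> {s0, s1, s2, s3}  [seen]
{s0, s1, s2, s3} --1--> {s0, s1, s2, s3, s4}  [seen]
{s0, s1, s2, s4} --0--> {s0, s1, s2}  [seen]
{s0, s1, s2, s4} --1--> {s0, s1, s2, s3, s4}  [seen]
Reachable DFA states: {s0}, {s0, s1, s2}, {s1, s3, s4}, {s0, s1, s2, s3, s4}, {s0, s1, s2, s3}, {s0, s1, s2, s4}.

6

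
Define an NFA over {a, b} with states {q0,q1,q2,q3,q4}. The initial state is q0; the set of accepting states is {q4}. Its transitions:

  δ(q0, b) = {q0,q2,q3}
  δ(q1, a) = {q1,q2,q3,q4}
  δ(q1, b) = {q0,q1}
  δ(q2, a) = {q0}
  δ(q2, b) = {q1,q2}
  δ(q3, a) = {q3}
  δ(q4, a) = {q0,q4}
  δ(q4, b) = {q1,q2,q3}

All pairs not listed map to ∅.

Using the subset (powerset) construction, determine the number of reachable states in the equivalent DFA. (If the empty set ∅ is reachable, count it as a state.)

7

Start state of the DFA: {q0}.
{q0} --a--> ∅  [new]
{q0} --b--> {q0,q2,q3}  [new]
∅ --a--> ∅  [seen]
∅ --b--> ∅  [seen]
{q0,q2,q3} --a--> {q0,q3}  [new]
{q0,q2,q3} --b--> {q0,q1,q2,q3}  [new]
{q0,q3} --a--> {q3}  [new]
{q0,q3} --b--> {q0,q2,q3}  [seen]
{q0,q1,q2,q3} --a--> {q0,q1,q2,q3,q4}  [new]
{q0,q1,q2,q3} --b--> {q0,q1,q2,q3}  [seen]
{q3} --a--> {q3}  [seen]
{q3} --b--> ∅  [seen]
{q0,q1,q2,q3,q4} --a--> {q0,q1,q2,q3,q4}  [seen]
{q0,q1,q2,q3,q4} --b--> {q0,q1,q2,q3}  [seen]
Reachable DFA states: {q0}, ∅, {q0,q2,q3}, {q0,q3}, {q0,q1,q2,q3}, {q3}, {q0,q1,q2,q3,q4}.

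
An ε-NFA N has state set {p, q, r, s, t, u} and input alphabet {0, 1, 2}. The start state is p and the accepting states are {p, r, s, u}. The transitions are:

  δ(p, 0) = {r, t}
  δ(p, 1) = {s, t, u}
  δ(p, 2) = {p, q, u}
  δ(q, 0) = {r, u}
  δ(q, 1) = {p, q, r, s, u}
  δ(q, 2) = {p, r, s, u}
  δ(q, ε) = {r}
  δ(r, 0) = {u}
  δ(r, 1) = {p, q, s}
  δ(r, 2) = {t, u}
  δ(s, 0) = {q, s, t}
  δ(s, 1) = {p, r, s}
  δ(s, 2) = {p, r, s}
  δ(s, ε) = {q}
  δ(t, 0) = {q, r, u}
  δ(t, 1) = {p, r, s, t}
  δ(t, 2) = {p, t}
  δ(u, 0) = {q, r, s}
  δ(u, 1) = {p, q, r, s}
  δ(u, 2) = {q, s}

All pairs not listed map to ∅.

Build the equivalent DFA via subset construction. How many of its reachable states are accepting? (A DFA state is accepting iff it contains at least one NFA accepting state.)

10

Start state of the DFA: {p} (ε-closure of the NFA start).
{p} --0--> {r, t}  [new]
{p} --1--> {q, r, s, t, u}  [new]
{p} --2--> {p, q, r, u}  [new]
{r, t} --0--> {q, r, u}  [new]
{r, t} --1--> {p, q, r, s, t}  [new]
{r, t} --2--> {p, t, u}  [new]
{q, r, s, t, u} --0--> {q, r, s, t, u}  [seen]
{q, r, s, t, u} --1--> {p, q, r, s, t, u}  [new]
{q, r, s, t, u} --2--> {p, q, r, s, t, u}  [seen]
{p, q, r, u} --0--> {q, r, s, t, u}  [seen]
{p, q, r, u} --1--> {p, q, r, s, t, u}  [seen]
{p, q, r, u} --2--> {p, q, r, s, t, u}  [seen]
{q, r, u} --0--> {q, r, s, u}  [new]
{q, r, u} --1--> {p, q, r, s, u}  [new]
{q, r, u} --2--> {p, q, r, s, t, u}  [seen]
{p, q, r, s, t} --0--> {q, r, s, t, u}  [seen]
{p, q, r, s, t} --1--> {p, q, r, s, t, u}  [seen]
{p, q, r, s, t} --2--> {p, q, r, s, t, u}  [seen]
{p, t, u} --0--> {q, r, s, t, u}  [seen]
{p, t, u} --1--> {p, q, r, s, t, u}  [seen]
{p, t, u} --2--> {p, q, r, s, t, u}  [seen]
{p, q, r, s, t, u} --0--> {q, r, s, t, u}  [seen]
{p, q, r, s, t, u} --1--> {p, q, r, s, t, u}  [seen]
{p, q, r, s, t, u} --2--> {p, q, r, s, t, u}  [seen]
{q, r, s, u} --0--> {q, r, s, t, u}  [seen]
{q, r, s, u} --1--> {p, q, r, s, u}  [seen]
{q, r, s, u} --2--> {p, q, r, s, t, u}  [seen]
{p, q, r, s, u} --0--> {q, r, s, t, u}  [seen]
{p, q, r, s, u} --1--> {p, q, r, s, t, u}  [seen]
{p, q, r, s, u} --2--> {p, q, r, s, t, u}  [seen]
Reachable DFA states: {p}, {r, t}, {q, r, s, t, u}, {p, q, r, u}, {q, r, u}, {p, q, r, s, t}, {p, t, u}, {p, q, r, s, t, u}, {q, r, s, u}, {p, q, r, s, u}.
Accepting DFA states (contain an NFA accepting state): {p}, {r, t}, {q, r, s, t, u}, {p, q, r, u}, {q, r, u}, {p, q, r, s, t}, {p, t, u}, {p, q, r, s, t, u}, {q, r, s, u}, {p, q, r, s, u}.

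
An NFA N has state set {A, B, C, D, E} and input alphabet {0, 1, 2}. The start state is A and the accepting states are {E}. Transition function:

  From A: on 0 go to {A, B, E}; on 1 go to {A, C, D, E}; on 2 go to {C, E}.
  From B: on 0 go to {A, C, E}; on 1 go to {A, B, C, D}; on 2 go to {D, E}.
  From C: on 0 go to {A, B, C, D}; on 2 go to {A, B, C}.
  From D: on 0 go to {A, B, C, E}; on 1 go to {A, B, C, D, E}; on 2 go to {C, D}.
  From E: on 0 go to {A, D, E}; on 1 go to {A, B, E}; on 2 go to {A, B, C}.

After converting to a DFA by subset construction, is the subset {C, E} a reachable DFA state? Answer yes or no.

yes

Start state of the DFA: {A}.
{A} --0--> {A, B, E}  [new]
{A} --1--> {A, C, D, E}  [new]
{A} --2--> {C, E}  [new]
{A, B, E} --0--> {A, B, C, D, E}  [new]
{A, B, E} --1--> {A, B, C, D, E}  [seen]
{A, B, E} --2--> {A, B, C, D, E}  [seen]
{A, C, D, E} --0--> {A, B, C, D, E}  [seen]
{A, C, D, E} --1--> {A, B, C, D, E}  [seen]
{A, C, D, E} --2--> {A, B, C, D, E}  [seen]
{C, E} --0--> {A, B, C, D, E}  [seen]
{C, E} --1--> {A, B, E}  [seen]
{C, E} --2--> {A, B, C}  [new]
{A, B, C, D, E} --0--> {A, B, C, D, E}  [seen]
{A, B, C, D, E} --1--> {A, B, C, D, E}  [seen]
{A, B, C, D, E} --2--> {A, B, C, D, E}  [seen]
{A, B, C} --0--> {A, B, C, D, E}  [seen]
{A, B, C} --1--> {A, B, C, D, E}  [seen]
{A, B, C} --2--> {A, B, C, D, E}  [seen]
Reachable DFA states: {A}, {A, B, E}, {A, C, D, E}, {C, E}, {A, B, C, D, E}, {A, B, C}.
{C, E} is among them.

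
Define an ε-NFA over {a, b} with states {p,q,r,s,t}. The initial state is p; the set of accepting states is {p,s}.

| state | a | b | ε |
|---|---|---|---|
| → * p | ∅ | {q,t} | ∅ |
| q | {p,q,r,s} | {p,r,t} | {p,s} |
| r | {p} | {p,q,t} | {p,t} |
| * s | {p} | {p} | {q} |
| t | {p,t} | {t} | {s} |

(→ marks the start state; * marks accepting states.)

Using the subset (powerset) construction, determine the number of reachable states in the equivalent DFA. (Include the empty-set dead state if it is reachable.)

Start state of the DFA: {p} (ε-closure of the NFA start).
{p} --a--> ∅  [new]
{p} --b--> {p,q,s,t}  [new]
∅ --a--> ∅  [seen]
∅ --b--> ∅  [seen]
{p,q,s,t} --a--> {p,q,r,s,t}  [new]
{p,q,s,t} --b--> {p,q,r,s,t}  [seen]
{p,q,r,s,t} --a--> {p,q,r,s,t}  [seen]
{p,q,r,s,t} --b--> {p,q,r,s,t}  [seen]
Reachable DFA states: {p}, ∅, {p,q,s,t}, {p,q,r,s,t}.

4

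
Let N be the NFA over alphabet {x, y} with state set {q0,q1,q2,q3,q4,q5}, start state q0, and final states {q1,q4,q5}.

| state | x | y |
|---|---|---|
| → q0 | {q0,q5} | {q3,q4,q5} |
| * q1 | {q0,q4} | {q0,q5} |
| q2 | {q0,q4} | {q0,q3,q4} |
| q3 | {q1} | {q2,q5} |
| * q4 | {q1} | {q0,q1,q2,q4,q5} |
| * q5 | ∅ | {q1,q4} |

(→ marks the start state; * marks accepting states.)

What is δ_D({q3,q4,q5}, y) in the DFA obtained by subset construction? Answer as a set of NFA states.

δ(q3,y) = {q2,q5}; δ(q4,y) = {q0,q1,q2,q4,q5}; δ(q5,y) = {q1,q4}.
Union: {q0,q1,q2,q4,q5}.

{q0,q1,q2,q4,q5}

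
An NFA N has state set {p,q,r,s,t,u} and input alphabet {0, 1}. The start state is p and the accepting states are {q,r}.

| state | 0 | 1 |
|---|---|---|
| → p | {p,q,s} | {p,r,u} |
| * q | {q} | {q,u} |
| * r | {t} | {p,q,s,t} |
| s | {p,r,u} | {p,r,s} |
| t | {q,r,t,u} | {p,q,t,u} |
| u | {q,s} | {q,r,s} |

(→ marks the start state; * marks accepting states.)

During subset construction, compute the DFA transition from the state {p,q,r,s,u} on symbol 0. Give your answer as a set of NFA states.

δ(p,0) = {p,q,s}; δ(q,0) = {q}; δ(r,0) = {t}; δ(s,0) = {p,r,u}; δ(u,0) = {q,s}.
Union: {p,q,r,s,t,u}.

{p,q,r,s,t,u}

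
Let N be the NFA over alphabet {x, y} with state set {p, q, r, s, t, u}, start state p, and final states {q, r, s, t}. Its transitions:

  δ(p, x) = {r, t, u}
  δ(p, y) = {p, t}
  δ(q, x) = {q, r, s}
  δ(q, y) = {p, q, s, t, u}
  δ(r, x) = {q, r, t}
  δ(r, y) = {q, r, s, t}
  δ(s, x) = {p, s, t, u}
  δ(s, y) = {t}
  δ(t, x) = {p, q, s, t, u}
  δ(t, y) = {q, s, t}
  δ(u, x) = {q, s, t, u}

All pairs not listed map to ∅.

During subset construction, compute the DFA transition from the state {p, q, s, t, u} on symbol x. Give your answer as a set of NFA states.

δ(p,x) = {r, t, u}; δ(q,x) = {q, r, s}; δ(s,x) = {p, s, t, u}; δ(t,x) = {p, q, s, t, u}; δ(u,x) = {q, s, t, u}.
Union: {p, q, r, s, t, u}.

{p, q, r, s, t, u}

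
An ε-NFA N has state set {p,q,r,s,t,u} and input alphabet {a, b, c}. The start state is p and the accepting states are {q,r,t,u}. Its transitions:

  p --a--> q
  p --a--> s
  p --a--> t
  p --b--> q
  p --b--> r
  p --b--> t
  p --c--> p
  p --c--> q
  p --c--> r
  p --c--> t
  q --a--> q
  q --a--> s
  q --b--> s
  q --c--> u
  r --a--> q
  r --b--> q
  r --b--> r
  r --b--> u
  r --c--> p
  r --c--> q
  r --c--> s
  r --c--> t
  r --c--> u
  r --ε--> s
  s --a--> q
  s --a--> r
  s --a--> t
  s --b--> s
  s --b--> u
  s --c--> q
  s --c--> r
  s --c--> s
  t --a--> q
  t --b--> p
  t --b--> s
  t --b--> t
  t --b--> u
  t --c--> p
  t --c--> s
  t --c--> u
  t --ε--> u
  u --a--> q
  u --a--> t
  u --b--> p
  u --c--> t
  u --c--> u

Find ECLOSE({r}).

Begin with {r}.
r →ε {s}; add s.
ε-closure = {r,s}.

{r,s}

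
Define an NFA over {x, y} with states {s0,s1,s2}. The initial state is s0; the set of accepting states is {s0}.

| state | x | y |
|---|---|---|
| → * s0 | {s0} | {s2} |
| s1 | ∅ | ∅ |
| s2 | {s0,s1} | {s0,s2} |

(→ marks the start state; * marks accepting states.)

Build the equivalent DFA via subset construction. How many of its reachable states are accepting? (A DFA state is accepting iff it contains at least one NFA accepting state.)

3

Start state of the DFA: {s0}.
{s0} --x--> {s0}  [seen]
{s0} --y--> {s2}  [new]
{s2} --x--> {s0,s1}  [new]
{s2} --y--> {s0,s2}  [new]
{s0,s1} --x--> {s0}  [seen]
{s0,s1} --y--> {s2}  [seen]
{s0,s2} --x--> {s0,s1}  [seen]
{s0,s2} --y--> {s0,s2}  [seen]
Reachable DFA states: {s0}, {s2}, {s0,s1}, {s0,s2}.
Accepting DFA states (contain an NFA accepting state): {s0}, {s0,s1}, {s0,s2}.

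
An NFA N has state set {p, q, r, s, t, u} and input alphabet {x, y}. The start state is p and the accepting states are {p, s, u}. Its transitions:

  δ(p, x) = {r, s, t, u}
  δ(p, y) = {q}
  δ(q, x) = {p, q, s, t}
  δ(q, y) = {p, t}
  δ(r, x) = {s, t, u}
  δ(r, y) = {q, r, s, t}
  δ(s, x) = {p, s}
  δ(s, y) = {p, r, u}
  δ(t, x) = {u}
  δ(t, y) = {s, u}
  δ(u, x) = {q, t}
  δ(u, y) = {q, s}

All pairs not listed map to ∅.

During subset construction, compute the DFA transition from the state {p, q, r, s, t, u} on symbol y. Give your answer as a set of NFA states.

{p, q, r, s, t, u}

δ(p,y) = {q}; δ(q,y) = {p, t}; δ(r,y) = {q, r, s, t}; δ(s,y) = {p, r, u}; δ(t,y) = {s, u}; δ(u,y) = {q, s}.
Union: {p, q, r, s, t, u}.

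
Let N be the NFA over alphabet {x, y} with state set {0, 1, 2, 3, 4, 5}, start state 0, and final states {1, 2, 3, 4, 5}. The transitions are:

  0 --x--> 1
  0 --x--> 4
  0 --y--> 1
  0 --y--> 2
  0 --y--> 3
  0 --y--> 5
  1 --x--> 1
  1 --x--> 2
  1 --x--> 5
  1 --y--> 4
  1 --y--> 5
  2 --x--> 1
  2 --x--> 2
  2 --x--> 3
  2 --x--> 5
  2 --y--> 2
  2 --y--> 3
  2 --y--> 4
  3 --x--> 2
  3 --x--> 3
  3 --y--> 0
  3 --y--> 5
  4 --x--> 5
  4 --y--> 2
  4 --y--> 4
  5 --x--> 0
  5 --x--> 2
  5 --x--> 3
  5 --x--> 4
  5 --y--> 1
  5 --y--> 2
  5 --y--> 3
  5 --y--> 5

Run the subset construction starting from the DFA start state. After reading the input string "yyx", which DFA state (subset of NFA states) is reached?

{0, 1, 2, 3, 4, 5}

Start: {0}.
δ(0,y) = {1, 2, 3, 5}.
Union: {1, 2, 3, 5}.
After y: {1, 2, 3, 5}.
δ(1,y) = {4, 5}; δ(2,y) = {2, 3, 4}; δ(3,y) = {0, 5}; δ(5,y) = {1, 2, 3, 5}.
Union: {0, 1, 2, 3, 4, 5}.
After y: {0, 1, 2, 3, 4, 5}.
δ(0,x) = {1, 4}; δ(1,x) = {1, 2, 5}; δ(2,x) = {1, 2, 3, 5}; δ(3,x) = {2, 3}; δ(4,x) = {5}; δ(5,x) = {0, 2, 3, 4}.
Union: {0, 1, 2, 3, 4, 5}.
After x: {0, 1, 2, 3, 4, 5}.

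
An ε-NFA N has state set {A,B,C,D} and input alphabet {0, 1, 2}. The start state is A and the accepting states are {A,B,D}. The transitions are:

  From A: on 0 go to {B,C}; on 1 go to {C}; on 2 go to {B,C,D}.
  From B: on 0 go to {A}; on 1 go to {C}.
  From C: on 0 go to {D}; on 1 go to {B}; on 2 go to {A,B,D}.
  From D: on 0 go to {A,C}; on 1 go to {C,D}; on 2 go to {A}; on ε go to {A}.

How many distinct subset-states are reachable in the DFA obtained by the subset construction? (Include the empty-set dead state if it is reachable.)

Start state of the DFA: {A} (ε-closure of the NFA start).
{A} --0--> {B,C}  [new]
{A} --1--> {C}  [new]
{A} --2--> {A,B,C,D}  [new]
{B,C} --0--> {A,D}  [new]
{B,C} --1--> {B,C}  [seen]
{B,C} --2--> {A,B,D}  [new]
{C} --0--> {A,D}  [seen]
{C} --1--> {B}  [new]
{C} --2--> {A,B,D}  [seen]
{A,B,C,D} --0--> {A,B,C,D}  [seen]
{A,B,C,D} --1--> {A,B,C,D}  [seen]
{A,B,C,D} --2--> {A,B,C,D}  [seen]
{A,D} --0--> {A,B,C}  [new]
{A,D} --1--> {A,C,D}  [new]
{A,D} --2--> {A,B,C,D}  [seen]
{A,B,D} --0--> {A,B,C}  [seen]
{A,B,D} --1--> {A,C,D}  [seen]
{A,B,D} --2--> {A,B,C,D}  [seen]
{B} --0--> {A}  [seen]
{B} --1--> {C}  [seen]
{B} --2--> ∅  [new]
{A,B,C} --0--> {A,B,C,D}  [seen]
{A,B,C} --1--> {B,C}  [seen]
{A,B,C} --2--> {A,B,C,D}  [seen]
{A,C,D} --0--> {A,B,C,D}  [seen]
{A,C,D} --1--> {A,B,C,D}  [seen]
{A,C,D} --2--> {A,B,C,D}  [seen]
∅ --0--> ∅  [seen]
∅ --1--> ∅  [seen]
∅ --2--> ∅  [seen]
Reachable DFA states: {A}, {B,C}, {C}, {A,B,C,D}, {A,D}, {A,B,D}, {B}, {A,B,C}, {A,C,D}, ∅.

10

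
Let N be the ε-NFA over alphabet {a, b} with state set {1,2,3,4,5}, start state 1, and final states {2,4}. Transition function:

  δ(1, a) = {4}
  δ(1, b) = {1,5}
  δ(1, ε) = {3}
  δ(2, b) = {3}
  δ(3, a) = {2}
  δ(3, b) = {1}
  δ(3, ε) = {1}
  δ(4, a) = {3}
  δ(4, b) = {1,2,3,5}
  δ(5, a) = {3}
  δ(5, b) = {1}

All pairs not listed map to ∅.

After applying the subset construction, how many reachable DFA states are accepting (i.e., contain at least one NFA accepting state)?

3

Start state of the DFA: {1,3} (ε-closure of the NFA start).
{1,3} --a--> {2,4}  [new]
{1,3} --b--> {1,3,5}  [new]
{2,4} --a--> {1,3}  [seen]
{2,4} --b--> {1,2,3,5}  [new]
{1,3,5} --a--> {1,2,3,4}  [new]
{1,3,5} --b--> {1,3,5}  [seen]
{1,2,3,5} --a--> {1,2,3,4}  [seen]
{1,2,3,5} --b--> {1,3,5}  [seen]
{1,2,3,4} --a--> {1,2,3,4}  [seen]
{1,2,3,4} --b--> {1,2,3,5}  [seen]
Reachable DFA states: {1,3}, {2,4}, {1,3,5}, {1,2,3,5}, {1,2,3,4}.
Accepting DFA states (contain an NFA accepting state): {2,4}, {1,2,3,5}, {1,2,3,4}.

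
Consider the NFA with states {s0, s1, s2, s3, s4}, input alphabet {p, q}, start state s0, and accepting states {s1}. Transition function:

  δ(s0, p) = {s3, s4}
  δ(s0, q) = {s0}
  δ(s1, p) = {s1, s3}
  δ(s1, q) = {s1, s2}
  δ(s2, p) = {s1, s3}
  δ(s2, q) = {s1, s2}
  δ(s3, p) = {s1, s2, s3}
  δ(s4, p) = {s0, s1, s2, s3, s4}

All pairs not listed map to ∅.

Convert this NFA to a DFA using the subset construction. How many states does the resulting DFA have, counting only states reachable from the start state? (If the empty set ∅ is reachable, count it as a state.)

Start state of the DFA: {s0}.
{s0} --p--> {s3, s4}  [new]
{s0} --q--> {s0}  [seen]
{s3, s4} --p--> {s0, s1, s2, s3, s4}  [new]
{s3, s4} --q--> ∅  [new]
{s0, s1, s2, s3, s4} --p--> {s0, s1, s2, s3, s4}  [seen]
{s0, s1, s2, s3, s4} --q--> {s0, s1, s2}  [new]
∅ --p--> ∅  [seen]
∅ --q--> ∅  [seen]
{s0, s1, s2} --p--> {s1, s3, s4}  [new]
{s0, s1, s2} --q--> {s0, s1, s2}  [seen]
{s1, s3, s4} --p--> {s0, s1, s2, s3, s4}  [seen]
{s1, s3, s4} --q--> {s1, s2}  [new]
{s1, s2} --p--> {s1, s3}  [new]
{s1, s2} --q--> {s1, s2}  [seen]
{s1, s3} --p--> {s1, s2, s3}  [new]
{s1, s3} --q--> {s1, s2}  [seen]
{s1, s2, s3} --p--> {s1, s2, s3}  [seen]
{s1, s2, s3} --q--> {s1, s2}  [seen]
Reachable DFA states: {s0}, {s3, s4}, {s0, s1, s2, s3, s4}, ∅, {s0, s1, s2}, {s1, s3, s4}, {s1, s2}, {s1, s3}, {s1, s2, s3}.

9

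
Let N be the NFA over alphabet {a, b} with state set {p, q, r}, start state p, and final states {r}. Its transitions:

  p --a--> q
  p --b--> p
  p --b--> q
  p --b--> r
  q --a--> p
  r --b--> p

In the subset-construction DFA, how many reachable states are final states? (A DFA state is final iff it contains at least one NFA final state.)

Start state of the DFA: {p}.
{p} --a--> {q}  [new]
{p} --b--> {p, q, r}  [new]
{q} --a--> {p}  [seen]
{q} --b--> ∅  [new]
{p, q, r} --a--> {p, q}  [new]
{p, q, r} --b--> {p, q, r}  [seen]
∅ --a--> ∅  [seen]
∅ --b--> ∅  [seen]
{p, q} --a--> {p, q}  [seen]
{p, q} --b--> {p, q, r}  [seen]
Reachable DFA states: {p}, {q}, {p, q, r}, ∅, {p, q}.
Accepting DFA states (contain an NFA accepting state): {p, q, r}.

1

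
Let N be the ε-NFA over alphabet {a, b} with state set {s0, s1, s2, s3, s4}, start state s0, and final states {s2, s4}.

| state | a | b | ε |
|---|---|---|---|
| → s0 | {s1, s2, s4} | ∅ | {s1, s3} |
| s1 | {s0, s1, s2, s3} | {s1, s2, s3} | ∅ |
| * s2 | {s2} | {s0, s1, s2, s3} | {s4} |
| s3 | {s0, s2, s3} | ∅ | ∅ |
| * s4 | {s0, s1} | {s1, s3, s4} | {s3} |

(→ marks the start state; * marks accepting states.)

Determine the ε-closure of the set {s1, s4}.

{s1, s3, s4}

Begin with {s1, s4}.
s4 →ε {s3}; add s3.
ε-closure = {s1, s3, s4}.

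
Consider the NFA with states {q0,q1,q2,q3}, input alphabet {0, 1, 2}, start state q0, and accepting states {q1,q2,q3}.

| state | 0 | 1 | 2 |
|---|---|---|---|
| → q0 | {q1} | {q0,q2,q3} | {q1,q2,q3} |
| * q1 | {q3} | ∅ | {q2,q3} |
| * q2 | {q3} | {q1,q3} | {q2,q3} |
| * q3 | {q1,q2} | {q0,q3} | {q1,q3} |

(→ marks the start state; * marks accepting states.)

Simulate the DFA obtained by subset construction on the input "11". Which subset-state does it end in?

Start: {q0}.
δ(q0,1) = {q0,q2,q3}.
Union: {q0,q2,q3}.
After 1: {q0,q2,q3}.
δ(q0,1) = {q0,q2,q3}; δ(q2,1) = {q1,q3}; δ(q3,1) = {q0,q3}.
Union: {q0,q1,q2,q3}.
After 1: {q0,q1,q2,q3}.

{q0,q1,q2,q3}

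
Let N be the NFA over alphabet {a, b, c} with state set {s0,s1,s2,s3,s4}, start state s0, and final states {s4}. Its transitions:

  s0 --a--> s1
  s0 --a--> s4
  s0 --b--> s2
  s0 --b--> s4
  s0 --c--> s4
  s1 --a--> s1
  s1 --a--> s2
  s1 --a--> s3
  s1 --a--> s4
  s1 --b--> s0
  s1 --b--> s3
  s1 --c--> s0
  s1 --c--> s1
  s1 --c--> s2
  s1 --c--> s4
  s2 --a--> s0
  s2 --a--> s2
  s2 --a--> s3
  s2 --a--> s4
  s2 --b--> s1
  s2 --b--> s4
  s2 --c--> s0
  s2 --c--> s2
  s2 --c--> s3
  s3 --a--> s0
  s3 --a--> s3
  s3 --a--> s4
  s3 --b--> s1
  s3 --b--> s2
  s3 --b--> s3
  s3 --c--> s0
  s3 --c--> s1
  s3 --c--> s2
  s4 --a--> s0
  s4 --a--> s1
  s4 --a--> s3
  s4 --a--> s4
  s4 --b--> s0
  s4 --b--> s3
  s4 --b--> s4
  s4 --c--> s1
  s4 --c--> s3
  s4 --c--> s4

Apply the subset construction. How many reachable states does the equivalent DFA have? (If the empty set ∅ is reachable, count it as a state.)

8

Start state of the DFA: {s0}.
{s0} --a--> {s1,s4}  [new]
{s0} --b--> {s2,s4}  [new]
{s0} --c--> {s4}  [new]
{s1,s4} --a--> {s0,s1,s2,s3,s4}  [new]
{s1,s4} --b--> {s0,s3,s4}  [new]
{s1,s4} --c--> {s0,s1,s2,s3,s4}  [seen]
{s2,s4} --a--> {s0,s1,s2,s3,s4}  [seen]
{s2,s4} --b--> {s0,s1,s3,s4}  [new]
{s2,s4} --c--> {s0,s1,s2,s3,s4}  [seen]
{s4} --a--> {s0,s1,s3,s4}  [seen]
{s4} --b--> {s0,s3,s4}  [seen]
{s4} --c--> {s1,s3,s4}  [new]
{s0,s1,s2,s3,s4} --a--> {s0,s1,s2,s3,s4}  [seen]
{s0,s1,s2,s3,s4} --b--> {s0,s1,s2,s3,s4}  [seen]
{s0,s1,s2,s3,s4} --c--> {s0,s1,s2,s3,s4}  [seen]
{s0,s3,s4} --a--> {s0,s1,s3,s4}  [seen]
{s0,s3,s4} --b--> {s0,s1,s2,s3,s4}  [seen]
{s0,s3,s4} --c--> {s0,s1,s2,s3,s4}  [seen]
{s0,s1,s3,s4} --a--> {s0,s1,s2,s3,s4}  [seen]
{s0,s1,s3,s4} --b--> {s0,s1,s2,s3,s4}  [seen]
{s0,s1,s3,s4} --c--> {s0,s1,s2,s3,s4}  [seen]
{s1,s3,s4} --a--> {s0,s1,s2,s3,s4}  [seen]
{s1,s3,s4} --b--> {s0,s1,s2,s3,s4}  [seen]
{s1,s3,s4} --c--> {s0,s1,s2,s3,s4}  [seen]
Reachable DFA states: {s0}, {s1,s4}, {s2,s4}, {s4}, {s0,s1,s2,s3,s4}, {s0,s3,s4}, {s0,s1,s3,s4}, {s1,s3,s4}.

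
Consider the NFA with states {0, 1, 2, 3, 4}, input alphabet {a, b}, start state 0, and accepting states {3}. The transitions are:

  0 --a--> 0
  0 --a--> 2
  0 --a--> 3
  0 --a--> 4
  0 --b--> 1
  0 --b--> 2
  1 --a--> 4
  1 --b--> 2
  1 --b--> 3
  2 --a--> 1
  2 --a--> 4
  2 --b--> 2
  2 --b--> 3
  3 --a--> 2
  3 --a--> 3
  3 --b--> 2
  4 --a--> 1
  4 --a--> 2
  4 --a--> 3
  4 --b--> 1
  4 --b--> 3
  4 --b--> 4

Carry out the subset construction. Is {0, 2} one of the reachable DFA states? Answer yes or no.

no

Start state of the DFA: {0}.
{0} --a--> {0, 2, 3, 4}  [new]
{0} --b--> {1, 2}  [new]
{0, 2, 3, 4} --a--> {0, 1, 2, 3, 4}  [new]
{0, 2, 3, 4} --b--> {1, 2, 3, 4}  [new]
{1, 2} --a--> {1, 4}  [new]
{1, 2} --b--> {2, 3}  [new]
{0, 1, 2, 3, 4} --a--> {0, 1, 2, 3, 4}  [seen]
{0, 1, 2, 3, 4} --b--> {1, 2, 3, 4}  [seen]
{1, 2, 3, 4} --a--> {1, 2, 3, 4}  [seen]
{1, 2, 3, 4} --b--> {1, 2, 3, 4}  [seen]
{1, 4} --a--> {1, 2, 3, 4}  [seen]
{1, 4} --b--> {1, 2, 3, 4}  [seen]
{2, 3} --a--> {1, 2, 3, 4}  [seen]
{2, 3} --b--> {2, 3}  [seen]
Reachable DFA states: {0}, {0, 2, 3, 4}, {1, 2}, {0, 1, 2, 3, 4}, {1, 2, 3, 4}, {1, 4}, {2, 3}.
{0, 2} is not among them.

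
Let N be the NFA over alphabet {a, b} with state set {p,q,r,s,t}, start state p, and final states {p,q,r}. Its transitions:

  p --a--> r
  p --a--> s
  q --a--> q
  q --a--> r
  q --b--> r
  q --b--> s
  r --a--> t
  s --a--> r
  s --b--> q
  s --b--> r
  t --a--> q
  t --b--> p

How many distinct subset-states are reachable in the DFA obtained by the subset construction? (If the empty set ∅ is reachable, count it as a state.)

13

Start state of the DFA: {p}.
{p} --a--> {r,s}  [new]
{p} --b--> ∅  [new]
{r,s} --a--> {r,t}  [new]
{r,s} --b--> {q,r}  [new]
∅ --a--> ∅  [seen]
∅ --b--> ∅  [seen]
{r,t} --a--> {q,t}  [new]
{r,t} --b--> {p}  [seen]
{q,r} --a--> {q,r,t}  [new]
{q,r} --b--> {r,s}  [seen]
{q,t} --a--> {q,r}  [seen]
{q,t} --b--> {p,r,s}  [new]
{q,r,t} --a--> {q,r,t}  [seen]
{q,r,t} --b--> {p,r,s}  [seen]
{p,r,s} --a--> {r,s,t}  [new]
{p,r,s} --b--> {q,r}  [seen]
{r,s,t} --a--> {q,r,t}  [seen]
{r,s,t} --b--> {p,q,r}  [new]
{p,q,r} --a--> {q,r,s,t}  [new]
{p,q,r} --b--> {r,s}  [seen]
{q,r,s,t} --a--> {q,r,t}  [seen]
{q,r,s,t} --b--> {p,q,r,s}  [new]
{p,q,r,s} --a--> {q,r,s,t}  [seen]
{p,q,r,s} --b--> {q,r,s}  [new]
{q,r,s} --a--> {q,r,t}  [seen]
{q,r,s} --b--> {q,r,s}  [seen]
Reachable DFA states: {p}, {r,s}, ∅, {r,t}, {q,r}, {q,t}, {q,r,t}, {p,r,s}, {r,s,t}, {p,q,r}, {q,r,s,t}, {p,q,r,s}, {q,r,s}.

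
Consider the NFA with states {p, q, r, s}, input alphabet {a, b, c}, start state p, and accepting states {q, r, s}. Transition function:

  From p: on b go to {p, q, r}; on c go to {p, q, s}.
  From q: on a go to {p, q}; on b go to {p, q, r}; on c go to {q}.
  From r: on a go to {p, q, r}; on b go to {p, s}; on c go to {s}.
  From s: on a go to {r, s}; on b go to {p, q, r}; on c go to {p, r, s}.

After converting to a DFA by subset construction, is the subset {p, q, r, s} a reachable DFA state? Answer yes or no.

yes

Start state of the DFA: {p}.
{p} --a--> ∅  [new]
{p} --b--> {p, q, r}  [new]
{p} --c--> {p, q, s}  [new]
∅ --a--> ∅  [seen]
∅ --b--> ∅  [seen]
∅ --c--> ∅  [seen]
{p, q, r} --a--> {p, q, r}  [seen]
{p, q, r} --b--> {p, q, r, s}  [new]
{p, q, r} --c--> {p, q, s}  [seen]
{p, q, s} --a--> {p, q, r, s}  [seen]
{p, q, s} --b--> {p, q, r}  [seen]
{p, q, s} --c--> {p, q, r, s}  [seen]
{p, q, r, s} --a--> {p, q, r, s}  [seen]
{p, q, r, s} --b--> {p, q, r, s}  [seen]
{p, q, r, s} --c--> {p, q, r, s}  [seen]
Reachable DFA states: {p}, ∅, {p, q, r}, {p, q, s}, {p, q, r, s}.
{p, q, r, s} is among them.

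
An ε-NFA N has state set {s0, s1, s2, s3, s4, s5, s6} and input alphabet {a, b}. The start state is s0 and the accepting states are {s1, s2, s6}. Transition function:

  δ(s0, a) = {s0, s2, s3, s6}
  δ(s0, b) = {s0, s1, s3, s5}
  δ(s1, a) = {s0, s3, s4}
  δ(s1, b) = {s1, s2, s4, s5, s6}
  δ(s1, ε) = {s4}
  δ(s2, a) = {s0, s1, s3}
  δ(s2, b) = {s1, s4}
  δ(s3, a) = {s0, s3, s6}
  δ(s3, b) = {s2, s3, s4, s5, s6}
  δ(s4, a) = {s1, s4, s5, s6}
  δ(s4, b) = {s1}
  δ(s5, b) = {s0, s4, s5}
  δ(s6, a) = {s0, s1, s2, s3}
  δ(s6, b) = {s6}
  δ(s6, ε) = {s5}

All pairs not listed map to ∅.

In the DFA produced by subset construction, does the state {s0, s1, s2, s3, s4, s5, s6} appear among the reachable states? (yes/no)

yes

Start state of the DFA: {s0} (ε-closure of the NFA start).
{s0} --a--> {s0, s2, s3, s5, s6}  [new]
{s0} --b--> {s0, s1, s3, s4, s5}  [new]
{s0, s2, s3, s5, s6} --a--> {s0, s1, s2, s3, s4, s5, s6}  [new]
{s0, s2, s3, s5, s6} --b--> {s0, s1, s2, s3, s4, s5, s6}  [seen]
{s0, s1, s3, s4, s5} --a--> {s0, s1, s2, s3, s4, s5, s6}  [seen]
{s0, s1, s3, s4, s5} --b--> {s0, s1, s2, s3, s4, s5, s6}  [seen]
{s0, s1, s2, s3, s4, s5, s6} --a--> {s0, s1, s2, s3, s4, s5, s6}  [seen]
{s0, s1, s2, s3, s4, s5, s6} --b--> {s0, s1, s2, s3, s4, s5, s6}  [seen]
Reachable DFA states: {s0}, {s0, s2, s3, s5, s6}, {s0, s1, s3, s4, s5}, {s0, s1, s2, s3, s4, s5, s6}.
{s0, s1, s2, s3, s4, s5, s6} is among them.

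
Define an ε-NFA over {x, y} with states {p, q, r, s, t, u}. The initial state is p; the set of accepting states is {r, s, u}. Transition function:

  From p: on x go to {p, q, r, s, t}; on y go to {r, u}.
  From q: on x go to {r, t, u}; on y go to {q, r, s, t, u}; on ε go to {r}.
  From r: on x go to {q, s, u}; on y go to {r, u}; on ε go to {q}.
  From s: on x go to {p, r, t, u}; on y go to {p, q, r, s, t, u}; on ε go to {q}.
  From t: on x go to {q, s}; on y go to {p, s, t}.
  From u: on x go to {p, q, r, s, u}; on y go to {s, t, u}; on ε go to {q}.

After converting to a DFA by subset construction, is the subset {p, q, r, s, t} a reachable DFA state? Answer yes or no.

yes

Start state of the DFA: {p} (ε-closure of the NFA start).
{p} --x--> {p, q, r, s, t}  [new]
{p} --y--> {q, r, u}  [new]
{p, q, r, s, t} --x--> {p, q, r, s, t, u}  [new]
{p, q, r, s, t} --y--> {p, q, r, s, t, u}  [seen]
{q, r, u} --x--> {p, q, r, s, t, u}  [seen]
{q, r, u} --y--> {q, r, s, t, u}  [new]
{p, q, r, s, t, u} --x--> {p, q, r, s, t, u}  [seen]
{p, q, r, s, t, u} --y--> {p, q, r, s, t, u}  [seen]
{q, r, s, t, u} --x--> {p, q, r, s, t, u}  [seen]
{q, r, s, t, u} --y--> {p, q, r, s, t, u}  [seen]
Reachable DFA states: {p}, {p, q, r, s, t}, {q, r, u}, {p, q, r, s, t, u}, {q, r, s, t, u}.
{p, q, r, s, t} is among them.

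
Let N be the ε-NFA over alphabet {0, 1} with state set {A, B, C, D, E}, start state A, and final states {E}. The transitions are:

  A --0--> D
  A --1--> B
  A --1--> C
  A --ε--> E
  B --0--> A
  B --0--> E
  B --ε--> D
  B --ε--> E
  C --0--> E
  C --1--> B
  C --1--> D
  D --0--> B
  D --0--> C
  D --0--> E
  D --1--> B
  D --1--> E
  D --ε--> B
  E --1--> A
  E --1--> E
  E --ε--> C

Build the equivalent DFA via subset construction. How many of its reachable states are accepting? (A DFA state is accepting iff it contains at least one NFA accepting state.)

3

Start state of the DFA: {A, C, E} (ε-closure of the NFA start).
{A, C, E} --0--> {B, C, D, E}  [new]
{A, C, E} --1--> {A, B, C, D, E}  [new]
{B, C, D, E} --0--> {A, B, C, D, E}  [seen]
{B, C, D, E} --1--> {A, B, C, D, E}  [seen]
{A, B, C, D, E} --0--> {A, B, C, D, E}  [seen]
{A, B, C, D, E} --1--> {A, B, C, D, E}  [seen]
Reachable DFA states: {A, C, E}, {B, C, D, E}, {A, B, C, D, E}.
Accepting DFA states (contain an NFA accepting state): {A, C, E}, {B, C, D, E}, {A, B, C, D, E}.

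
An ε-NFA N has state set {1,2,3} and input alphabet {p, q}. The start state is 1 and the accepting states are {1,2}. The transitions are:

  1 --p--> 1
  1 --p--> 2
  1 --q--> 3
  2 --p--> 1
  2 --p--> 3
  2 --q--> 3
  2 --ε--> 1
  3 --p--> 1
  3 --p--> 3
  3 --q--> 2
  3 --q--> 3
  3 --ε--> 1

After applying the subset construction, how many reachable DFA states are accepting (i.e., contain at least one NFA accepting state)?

4

Start state of the DFA: {1} (ε-closure of the NFA start).
{1} --p--> {1,2}  [new]
{1} --q--> {1,3}  [new]
{1,2} --p--> {1,2,3}  [new]
{1,2} --q--> {1,3}  [seen]
{1,3} --p--> {1,2,3}  [seen]
{1,3} --q--> {1,2,3}  [seen]
{1,2,3} --p--> {1,2,3}  [seen]
{1,2,3} --q--> {1,2,3}  [seen]
Reachable DFA states: {1}, {1,2}, {1,3}, {1,2,3}.
Accepting DFA states (contain an NFA accepting state): {1}, {1,2}, {1,3}, {1,2,3}.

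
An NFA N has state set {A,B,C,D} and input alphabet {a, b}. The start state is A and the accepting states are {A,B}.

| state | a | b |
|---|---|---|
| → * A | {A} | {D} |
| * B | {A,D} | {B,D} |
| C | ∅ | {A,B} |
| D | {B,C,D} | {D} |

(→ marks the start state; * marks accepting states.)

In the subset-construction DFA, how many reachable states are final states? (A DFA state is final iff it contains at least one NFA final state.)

5

Start state of the DFA: {A}.
{A} --a--> {A}  [seen]
{A} --b--> {D}  [new]
{D} --a--> {B,C,D}  [new]
{D} --b--> {D}  [seen]
{B,C,D} --a--> {A,B,C,D}  [new]
{B,C,D} --b--> {A,B,D}  [new]
{A,B,C,D} --a--> {A,B,C,D}  [seen]
{A,B,C,D} --b--> {A,B,D}  [seen]
{A,B,D} --a--> {A,B,C,D}  [seen]
{A,B,D} --b--> {B,D}  [new]
{B,D} --a--> {A,B,C,D}  [seen]
{B,D} --b--> {B,D}  [seen]
Reachable DFA states: {A}, {D}, {B,C,D}, {A,B,C,D}, {A,B,D}, {B,D}.
Accepting DFA states (contain an NFA accepting state): {A}, {B,C,D}, {A,B,C,D}, {A,B,D}, {B,D}.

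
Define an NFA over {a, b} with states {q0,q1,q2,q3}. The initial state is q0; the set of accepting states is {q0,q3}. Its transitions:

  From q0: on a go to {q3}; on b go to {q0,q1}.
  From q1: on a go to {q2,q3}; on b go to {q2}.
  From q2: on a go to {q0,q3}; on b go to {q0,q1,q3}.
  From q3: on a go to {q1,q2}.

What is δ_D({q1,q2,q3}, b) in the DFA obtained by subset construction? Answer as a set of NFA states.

δ(q1,b) = {q2}; δ(q2,b) = {q0,q1,q3}; δ(q3,b) = ∅.
Union: {q0,q1,q2,q3}.

{q0,q1,q2,q3}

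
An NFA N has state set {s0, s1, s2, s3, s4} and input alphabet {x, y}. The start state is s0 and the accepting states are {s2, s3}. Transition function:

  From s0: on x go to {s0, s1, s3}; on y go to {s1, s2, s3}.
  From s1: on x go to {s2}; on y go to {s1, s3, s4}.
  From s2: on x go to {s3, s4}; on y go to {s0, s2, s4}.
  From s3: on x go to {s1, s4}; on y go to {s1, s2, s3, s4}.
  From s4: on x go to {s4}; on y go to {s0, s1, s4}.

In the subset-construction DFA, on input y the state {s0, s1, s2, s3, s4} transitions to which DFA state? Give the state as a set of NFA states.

{s0, s1, s2, s3, s4}

δ(s0,y) = {s1, s2, s3}; δ(s1,y) = {s1, s3, s4}; δ(s2,y) = {s0, s2, s4}; δ(s3,y) = {s1, s2, s3, s4}; δ(s4,y) = {s0, s1, s4}.
Union: {s0, s1, s2, s3, s4}.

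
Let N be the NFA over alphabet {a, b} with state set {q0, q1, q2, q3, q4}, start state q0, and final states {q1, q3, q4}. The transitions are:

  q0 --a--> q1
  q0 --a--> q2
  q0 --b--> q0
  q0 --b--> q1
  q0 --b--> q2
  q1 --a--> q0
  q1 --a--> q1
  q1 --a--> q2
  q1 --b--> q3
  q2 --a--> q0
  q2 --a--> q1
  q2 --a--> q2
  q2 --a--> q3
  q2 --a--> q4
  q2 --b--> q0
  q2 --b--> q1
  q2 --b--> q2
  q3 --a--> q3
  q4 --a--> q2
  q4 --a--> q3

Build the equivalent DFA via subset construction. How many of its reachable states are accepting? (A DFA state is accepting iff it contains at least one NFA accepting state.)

4

Start state of the DFA: {q0}.
{q0} --a--> {q1, q2}  [new]
{q0} --b--> {q0, q1, q2}  [new]
{q1, q2} --a--> {q0, q1, q2, q3, q4}  [new]
{q1, q2} --b--> {q0, q1, q2, q3}  [new]
{q0, q1, q2} --a--> {q0, q1, q2, q3, q4}  [seen]
{q0, q1, q2} --b--> {q0, q1, q2, q3}  [seen]
{q0, q1, q2, q3, q4} --a--> {q0, q1, q2, q3, q4}  [seen]
{q0, q1, q2, q3, q4} --b--> {q0, q1, q2, q3}  [seen]
{q0, q1, q2, q3} --a--> {q0, q1, q2, q3, q4}  [seen]
{q0, q1, q2, q3} --b--> {q0, q1, q2, q3}  [seen]
Reachable DFA states: {q0}, {q1, q2}, {q0, q1, q2}, {q0, q1, q2, q3, q4}, {q0, q1, q2, q3}.
Accepting DFA states (contain an NFA accepting state): {q1, q2}, {q0, q1, q2}, {q0, q1, q2, q3, q4}, {q0, q1, q2, q3}.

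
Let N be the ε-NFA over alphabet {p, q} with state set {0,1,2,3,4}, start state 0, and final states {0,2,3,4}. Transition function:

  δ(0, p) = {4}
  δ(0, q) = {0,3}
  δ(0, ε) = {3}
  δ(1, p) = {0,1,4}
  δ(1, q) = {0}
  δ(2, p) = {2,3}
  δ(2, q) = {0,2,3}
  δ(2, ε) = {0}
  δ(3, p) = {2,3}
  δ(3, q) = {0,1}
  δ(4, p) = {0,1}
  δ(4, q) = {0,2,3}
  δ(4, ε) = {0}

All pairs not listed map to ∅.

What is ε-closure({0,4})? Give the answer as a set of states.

Begin with {0,4}.
0 →ε {3}; add 3.
ε-closure = {0,3,4}.

{0,3,4}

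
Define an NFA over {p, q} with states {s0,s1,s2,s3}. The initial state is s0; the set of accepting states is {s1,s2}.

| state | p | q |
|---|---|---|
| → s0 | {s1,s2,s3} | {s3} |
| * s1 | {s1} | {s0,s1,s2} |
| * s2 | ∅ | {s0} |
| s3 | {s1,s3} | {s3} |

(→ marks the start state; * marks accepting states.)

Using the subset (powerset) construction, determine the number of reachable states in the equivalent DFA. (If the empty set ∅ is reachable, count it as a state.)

5

Start state of the DFA: {s0}.
{s0} --p--> {s1,s2,s3}  [new]
{s0} --q--> {s3}  [new]
{s1,s2,s3} --p--> {s1,s3}  [new]
{s1,s2,s3} --q--> {s0,s1,s2,s3}  [new]
{s3} --p--> {s1,s3}  [seen]
{s3} --q--> {s3}  [seen]
{s1,s3} --p--> {s1,s3}  [seen]
{s1,s3} --q--> {s0,s1,s2,s3}  [seen]
{s0,s1,s2,s3} --p--> {s1,s2,s3}  [seen]
{s0,s1,s2,s3} --q--> {s0,s1,s2,s3}  [seen]
Reachable DFA states: {s0}, {s1,s2,s3}, {s3}, {s1,s3}, {s0,s1,s2,s3}.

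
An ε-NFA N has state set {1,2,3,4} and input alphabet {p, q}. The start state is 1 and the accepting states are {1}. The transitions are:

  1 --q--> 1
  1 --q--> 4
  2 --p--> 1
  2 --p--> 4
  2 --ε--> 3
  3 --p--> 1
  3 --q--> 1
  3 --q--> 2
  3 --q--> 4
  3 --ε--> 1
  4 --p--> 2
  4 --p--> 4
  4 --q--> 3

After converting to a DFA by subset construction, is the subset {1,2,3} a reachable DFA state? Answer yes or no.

Start state of the DFA: {1} (ε-closure of the NFA start).
{1} --p--> ∅  [new]
{1} --q--> {1,4}  [new]
∅ --p--> ∅  [seen]
∅ --q--> ∅  [seen]
{1,4} --p--> {1,2,3,4}  [new]
{1,4} --q--> {1,3,4}  [new]
{1,2,3,4} --p--> {1,2,3,4}  [seen]
{1,2,3,4} --q--> {1,2,3,4}  [seen]
{1,3,4} --p--> {1,2,3,4}  [seen]
{1,3,4} --q--> {1,2,3,4}  [seen]
Reachable DFA states: {1}, ∅, {1,4}, {1,2,3,4}, {1,3,4}.
{1,2,3} is not among them.

no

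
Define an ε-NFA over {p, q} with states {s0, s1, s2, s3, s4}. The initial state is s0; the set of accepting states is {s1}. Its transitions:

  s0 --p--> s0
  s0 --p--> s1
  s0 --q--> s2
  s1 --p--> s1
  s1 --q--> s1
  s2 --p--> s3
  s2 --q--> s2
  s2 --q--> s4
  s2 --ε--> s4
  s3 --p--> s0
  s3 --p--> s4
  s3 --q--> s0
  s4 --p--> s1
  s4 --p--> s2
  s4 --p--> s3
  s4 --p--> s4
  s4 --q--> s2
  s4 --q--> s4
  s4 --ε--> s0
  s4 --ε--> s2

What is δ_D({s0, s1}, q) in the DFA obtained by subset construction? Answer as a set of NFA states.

δ(s0,q) = {s2}; δ(s1,q) = {s1}.
Union: {s1, s2}.
ε-closure gives {s0, s1, s2, s4}.

{s0, s1, s2, s4}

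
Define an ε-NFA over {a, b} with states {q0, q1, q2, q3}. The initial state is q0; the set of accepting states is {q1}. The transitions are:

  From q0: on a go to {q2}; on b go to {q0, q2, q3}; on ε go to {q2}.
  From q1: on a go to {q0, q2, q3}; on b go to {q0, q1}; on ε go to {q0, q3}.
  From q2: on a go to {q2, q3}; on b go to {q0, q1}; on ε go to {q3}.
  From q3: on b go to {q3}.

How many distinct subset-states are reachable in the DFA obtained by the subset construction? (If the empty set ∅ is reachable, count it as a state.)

Start state of the DFA: {q0, q2, q3} (ε-closure of the NFA start).
{q0, q2, q3} --a--> {q2, q3}  [new]
{q0, q2, q3} --b--> {q0, q1, q2, q3}  [new]
{q2, q3} --a--> {q2, q3}  [seen]
{q2, q3} --b--> {q0, q1, q2, q3}  [seen]
{q0, q1, q2, q3} --a--> {q0, q2, q3}  [seen]
{q0, q1, q2, q3} --b--> {q0, q1, q2, q3}  [seen]
Reachable DFA states: {q0, q2, q3}, {q2, q3}, {q0, q1, q2, q3}.

3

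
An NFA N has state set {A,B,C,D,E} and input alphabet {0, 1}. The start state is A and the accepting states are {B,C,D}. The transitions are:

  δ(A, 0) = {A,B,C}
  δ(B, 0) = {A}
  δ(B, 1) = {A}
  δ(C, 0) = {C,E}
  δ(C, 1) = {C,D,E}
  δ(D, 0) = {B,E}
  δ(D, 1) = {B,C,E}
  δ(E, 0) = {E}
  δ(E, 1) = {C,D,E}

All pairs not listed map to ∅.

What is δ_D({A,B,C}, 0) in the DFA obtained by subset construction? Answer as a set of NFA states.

δ(A,0) = {A,B,C}; δ(B,0) = {A}; δ(C,0) = {C,E}.
Union: {A,B,C,E}.

{A,B,C,E}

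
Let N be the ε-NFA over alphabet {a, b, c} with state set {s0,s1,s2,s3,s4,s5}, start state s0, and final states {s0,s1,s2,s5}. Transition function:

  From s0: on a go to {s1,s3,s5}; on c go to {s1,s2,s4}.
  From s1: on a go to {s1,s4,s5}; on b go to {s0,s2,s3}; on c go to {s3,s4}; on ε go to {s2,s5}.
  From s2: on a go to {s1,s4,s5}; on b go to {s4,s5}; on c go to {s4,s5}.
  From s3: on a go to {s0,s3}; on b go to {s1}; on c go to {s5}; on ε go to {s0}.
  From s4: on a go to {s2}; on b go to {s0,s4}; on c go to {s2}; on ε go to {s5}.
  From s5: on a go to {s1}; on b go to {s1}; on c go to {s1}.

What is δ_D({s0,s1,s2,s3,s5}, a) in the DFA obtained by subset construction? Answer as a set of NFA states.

δ(s0,a) = {s1,s3,s5}; δ(s1,a) = {s1,s4,s5}; δ(s2,a) = {s1,s4,s5}; δ(s3,a) = {s0,s3}; δ(s5,a) = {s1}.
Union: {s0,s1,s3,s4,s5}.
ε-closure gives {s0,s1,s2,s3,s4,s5}.

{s0,s1,s2,s3,s4,s5}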